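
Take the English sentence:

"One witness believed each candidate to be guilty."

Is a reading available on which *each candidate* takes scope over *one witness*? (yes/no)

Yes

ECM infinitives lack a CP barrier, so *each candidate* can QR over the matrix subject *one witness*.
Clause-internal QR can adjoin the lower DP above the subject, yielding the inverse reading.
So *each candidate* > *one witness* is among the available readings.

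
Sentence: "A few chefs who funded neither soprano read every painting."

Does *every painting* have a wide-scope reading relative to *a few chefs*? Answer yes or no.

*every painting* sits in the matrix clause, not in the relative clause on *a few chefs*.
With no island boundary between them, the object can take inverse scope over the subject via ordinary QR within the clause.
So *every painting* > *a few chefs* is among the available readings.

Yes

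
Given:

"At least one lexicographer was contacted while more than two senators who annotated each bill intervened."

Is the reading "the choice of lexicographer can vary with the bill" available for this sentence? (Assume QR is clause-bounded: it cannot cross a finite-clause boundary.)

No

The described interpretation is the *each bill* > *at least one lexicographer* scoping.
The target quantifier *each bill* is part of the relative clause *who annotated each bill*, which is itself inside the adjunct *while more than two senators who annotated each bill intervened*.
The quantifier would have to escape first the RC and then the adjunct — two independent island violations.
So *each bill* cannot raise high enough to outscope *at least one lexicographer*; only the surface ordering *at least one lexicographer* > *each bill* is available.
(Only the surface reading survives: one fixed lexicographer with respect to all the relevant bills.)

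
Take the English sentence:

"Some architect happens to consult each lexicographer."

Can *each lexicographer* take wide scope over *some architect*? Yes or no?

*each lexicographer* is the object of the infinitival complement of a raising predicate; raising infinitives are transparent for QR, so the two DPs are in effect clausemates.
Clause-internal QR can adjoin the lower DP above the subject, yielding the inverse reading.

Yes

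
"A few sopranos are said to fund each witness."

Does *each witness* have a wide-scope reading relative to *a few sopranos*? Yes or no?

*each witness* is inside a raising infinitive, which is transparent to QR (no CP barrier), so it behaves as a matrix argument.
QR within a single clause is free, so the lower quantifier may take scope over the higher one.
The sentence is scopally ambiguous between *a few sopranos* > *each witness* and *each witness* > *a few sopranos*.

Yes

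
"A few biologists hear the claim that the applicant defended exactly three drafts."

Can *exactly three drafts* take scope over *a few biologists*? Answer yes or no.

*exactly three drafts* sits inside the complex NP *the claim that the applicant defended exactly three drafts*.
Noun-complement clauses are scope islands (the Complex NP Constraint): a quantifier inside one cannot scope into the matrix.
There is no licit LF on which *exactly three drafts* c-commands *a few biologists*.

No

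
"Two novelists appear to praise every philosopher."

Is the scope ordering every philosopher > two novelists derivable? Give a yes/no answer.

The matrix predicate is a raising verb, whose infinitival complement is not a scope island — *every philosopher* can QR into the matrix clause.
No island intervenes, so both surface and inverse scope are derivable.

Yes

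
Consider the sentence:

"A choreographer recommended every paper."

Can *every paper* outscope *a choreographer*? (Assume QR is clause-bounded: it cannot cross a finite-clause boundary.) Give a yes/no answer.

*a choreographer* and *every paper* are co-arguments of the matrix verb, with nothing but a clause-internal boundary between them.
Since no island is crossed, the inverse ordering is licensed alongside surface scope.

Yes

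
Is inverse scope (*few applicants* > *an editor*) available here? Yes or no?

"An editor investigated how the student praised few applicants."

*few applicants* is embedded in the embedded question *how the student praised few applicants*.
The wh-island constraint blocks QR out of an embedded interrogative.
So the wide-scope reading for *few applicants* is blocked.
(Only the surface reading survives: one fixed editor with respect to all the relevant applicants.)

No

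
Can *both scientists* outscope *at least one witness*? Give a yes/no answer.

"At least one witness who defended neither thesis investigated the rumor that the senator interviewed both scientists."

No

Structurally, *both scientists* is inside the complex NP *the rumor that the senator interviewed both scientists*.
Since the clause is the complement of a nominal head, the CNPC blocks scope extraction.
*both scientists* is confined to the island and cannot take scope over *at least one witness*.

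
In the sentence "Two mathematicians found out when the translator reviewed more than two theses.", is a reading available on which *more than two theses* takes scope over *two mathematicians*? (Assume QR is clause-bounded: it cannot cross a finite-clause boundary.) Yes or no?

*more than two theses* sits inside the embedded question *when the translator reviewed more than two theses*.
The wh-island constraint blocks QR out of an embedded interrogative.
*more than two theses* > *two mathematicians* would require crossing that boundary, which is illicit.

No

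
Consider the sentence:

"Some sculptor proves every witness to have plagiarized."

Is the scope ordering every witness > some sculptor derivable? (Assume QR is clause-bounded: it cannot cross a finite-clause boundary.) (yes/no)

This is an ECM construction: *every witness* is the infinitival subject, Case-marked by the matrix verb, and the infinitive is transparent for QR.
With no island boundary between them, the object can take inverse scope over the subject via ordinary QR within the clause.

Yes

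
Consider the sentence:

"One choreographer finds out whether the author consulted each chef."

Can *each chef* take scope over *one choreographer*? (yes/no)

*each chef* occurs within the embedded question *whether the author consulted each chef*.
The wh-island constraint blocks QR out of an embedded interrogative.
So *each chef* cannot raise to a position above *one choreographer*.

No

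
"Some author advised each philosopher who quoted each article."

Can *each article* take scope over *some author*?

The DP *each article* is contained in the relative clause *who quoted each article* modifying *each philosopher*.
The relative clause forms an island for QR, so the quantifier is confined to the head noun's restrictor.
There is no licit LF on which *each article* c-commands *some author*.
(Only the surface reading survives: one fixed author with respect to all the relevant articles.)

No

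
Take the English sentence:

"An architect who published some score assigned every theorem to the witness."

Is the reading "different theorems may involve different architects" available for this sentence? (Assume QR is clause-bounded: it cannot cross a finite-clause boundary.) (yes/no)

This is the *every theorem* > *an architect* reading.
Although the sentence contains a relative clause (*who published some score*), *every theorem* is outside it, in the matrix VP.
Clause-internal QR can adjoin the lower DP above the subject, yielding the inverse reading.

Yes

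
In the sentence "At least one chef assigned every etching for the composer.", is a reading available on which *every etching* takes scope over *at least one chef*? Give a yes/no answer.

*every etching* and *at least one chef* are in the same minimal clause.
QR within a single clause is free, so the lower quantifier may take scope over the higher one.

Yes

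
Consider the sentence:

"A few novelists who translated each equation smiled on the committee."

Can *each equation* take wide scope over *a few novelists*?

No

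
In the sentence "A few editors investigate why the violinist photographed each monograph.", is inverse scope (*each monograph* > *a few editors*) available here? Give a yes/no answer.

No

Structurally, *each monograph* is inside the embedded question *why the violinist photographed each monograph*.
Embedded wh-clauses are opaque for QR, so the quantifier stays inside the question.
So *each monograph* cannot raise to a position above *a few editors*.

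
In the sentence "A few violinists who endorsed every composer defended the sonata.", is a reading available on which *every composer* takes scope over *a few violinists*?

No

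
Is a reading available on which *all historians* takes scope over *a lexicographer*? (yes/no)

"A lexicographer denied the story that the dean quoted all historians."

No

*all historians* occurs within the complex NP *the story that the dean quoted all historians*.
The complex NP is opaque for QR — the quantifier is frozen inside the noun's complement.
Hence only narrow scope for *all historians* (under *a lexicographer*) survives.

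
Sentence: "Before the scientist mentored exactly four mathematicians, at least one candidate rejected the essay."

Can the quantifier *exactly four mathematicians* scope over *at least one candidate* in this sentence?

No

The target quantifier *exactly four mathematicians* is part of the adjunct clause *before the scientist mentored exactly four mathematicians*.
Scope out of an adjunct clause is unavailable: QR respects the adjunct-island constraint.
*exactly four mathematicians* is confined to the island and cannot take scope over *at least one candidate*.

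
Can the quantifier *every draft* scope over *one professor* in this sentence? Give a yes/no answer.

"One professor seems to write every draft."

Yes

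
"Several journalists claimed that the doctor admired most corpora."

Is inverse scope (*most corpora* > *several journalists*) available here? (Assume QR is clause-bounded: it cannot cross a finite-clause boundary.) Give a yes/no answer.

No

Structurally, *most corpora* is inside the finite complement clause *that the doctor admired most corpora*.
Given the clause-boundedness assumption, QR cannot cross the finite CP into the matrix.
*most corpora* is confined to the island and cannot take scope over *several journalists*.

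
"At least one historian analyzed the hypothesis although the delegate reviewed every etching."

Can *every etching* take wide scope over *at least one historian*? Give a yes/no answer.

Structurally, *every etching* is inside the adjunct clause *although the delegate reviewed every etching*.
Since the clause is an adjunct (not a complement), the Adjunct Condition blocks QR across its edge.
*every etching* is confined to the island and cannot take scope over *at least one historian*.
(Only the surface reading survives: one fixed historian with respect to all the relevant etchings.)

No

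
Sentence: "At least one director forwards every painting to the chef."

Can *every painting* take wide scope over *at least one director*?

Yes

*every painting* and *at least one director* are in the same minimal clause.
Nothing blocks QR of the lower DP to a position above the higher one, so inverse scope is available.
Both orderings are possible: *at least one director* > *every painting* and *every painting* > *at least one director*.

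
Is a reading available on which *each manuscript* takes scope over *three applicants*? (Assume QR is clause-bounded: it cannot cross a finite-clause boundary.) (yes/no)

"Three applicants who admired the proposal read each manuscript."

The relative clause *who admired the proposal* modifies *three applicants*, but *each manuscript* is not inside that relative clause — it is an argument of the matrix verb.
Ordinary QR to a clause-peripheral position gives the wide-scope LF for the lower DP.
So *each manuscript* > *three applicants* is among the available readings.

Yes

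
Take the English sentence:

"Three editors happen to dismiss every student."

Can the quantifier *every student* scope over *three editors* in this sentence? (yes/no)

Yes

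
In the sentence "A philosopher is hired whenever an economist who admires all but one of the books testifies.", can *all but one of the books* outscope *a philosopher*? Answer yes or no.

*all but one of the books* is embedded in the relative clause *who admires all but one of the books*, which is itself inside the adjunct *whenever an economist who admires all but one of the books testifies*.
The quantifier would have to escape first the RC and then the adjunct — two independent island violations.
*all but one of the books* is confined to the island and cannot take scope over *a philosopher*.
(Only the surface reading survives: one fixed philosopher with respect to all the relevant books.)

No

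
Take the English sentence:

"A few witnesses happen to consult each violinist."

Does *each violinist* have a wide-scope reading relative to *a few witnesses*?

*each violinist* is the object of the infinitival complement of a raising predicate; raising infinitives are transparent for QR, so the two DPs are in effect clausemates.
QR within a single clause is free, so the lower quantifier may take scope over the higher one.
The sentence is scopally ambiguous between *a few witnesses* > *each violinist* and *each violinist* > *a few witnesses*.

Yes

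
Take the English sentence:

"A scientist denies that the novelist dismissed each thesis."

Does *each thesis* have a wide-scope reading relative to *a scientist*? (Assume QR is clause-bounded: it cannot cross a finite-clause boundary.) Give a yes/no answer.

No

*each thesis* sits inside the finite complement clause *that the novelist dismissed each thesis*.
Given the clause-boundedness assumption, QR cannot cross the finite CP into the matrix.
*each thesis* is confined to the island and cannot take scope over *a scientist*.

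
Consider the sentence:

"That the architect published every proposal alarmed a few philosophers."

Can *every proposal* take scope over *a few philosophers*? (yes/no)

No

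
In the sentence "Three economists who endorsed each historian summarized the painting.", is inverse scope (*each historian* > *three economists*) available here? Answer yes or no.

*each historian* occurs within the relative clause *who endorsed each historian*.
Quantifiers inside a relative clause are trapped there; the RC boundary blocks QR.
Hence only narrow scope for *each historian* (under *three economists*) survives.

No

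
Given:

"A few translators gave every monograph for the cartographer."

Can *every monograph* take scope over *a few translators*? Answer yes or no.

Both DPs are arguments of the same predicate; there is no clause or island boundary between them.
Ordinary QR to a clause-peripheral position gives the wide-scope LF for the lower DP.
So *every monograph* > *a few translators* is among the available readings.

Yes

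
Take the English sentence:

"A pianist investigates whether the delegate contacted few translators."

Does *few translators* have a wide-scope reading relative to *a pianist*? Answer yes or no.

No

The target quantifier *few translators* is part of the embedded question *whether the delegate contacted few translators*.
Embedded questions are wh-islands: a quantifier inside an indirect question cannot QR into the matrix clause.
There is no licit LF on which *few translators* c-commands *a pianist*.
(Only the surface reading survives: one fixed pianist with respect to all the relevant translators.)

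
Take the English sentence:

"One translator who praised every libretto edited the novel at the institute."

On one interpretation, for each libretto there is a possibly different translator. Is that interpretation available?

No

The paraphrase describes the scope ordering *every libretto* > *one translator*.
The target quantifier *every libretto* is part of the relative clause *who praised every libretto*.
The relative clause forms an island for QR, so the quantifier is confined to the head noun's restrictor.
The inverse ordering *every libretto* > *one translator* is therefore underivable.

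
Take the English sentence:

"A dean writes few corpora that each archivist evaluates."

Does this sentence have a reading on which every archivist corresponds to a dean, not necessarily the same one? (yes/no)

No

The paraphrase describes the scope ordering *each archivist* > *a dean*.
*each archivist* is embedded in the relative clause *that each archivist evaluates* modifying *few corpora*.
A relative clause is a scope island — quantifier raising cannot cross its boundary.
*each archivist* > *a dean* would require crossing that boundary, which is illicit.
(Only the surface reading survives: one fixed dean with respect to all the relevant archivists.)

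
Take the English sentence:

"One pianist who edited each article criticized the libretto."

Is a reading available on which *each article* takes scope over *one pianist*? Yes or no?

*each article* is embedded in the relative clause *who edited each article*.
The relative clause forms an island for QR, so the quantifier is confined to the head noun's restrictor.
So *each article* cannot raise high enough to outscope *one pianist*; only the surface ordering *one pianist* > *each article* is available.

No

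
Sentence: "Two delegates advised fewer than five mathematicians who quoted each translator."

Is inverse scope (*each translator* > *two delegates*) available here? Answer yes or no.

No

*each translator* occurs within the relative clause *who quoted each translator* modifying *fewer than five mathematicians*.
QR out of a relative clause is ruled out by the relative-clause island constraint.
So *each translator* cannot raise to a position above *two delegates*.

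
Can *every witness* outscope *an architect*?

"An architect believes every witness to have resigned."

Yes

ECM infinitives lack a CP barrier, so *every witness* can QR over the matrix subject *an architect*.
With no island boundary between them, the object can take inverse scope over the subject via ordinary QR within the clause.
Both orderings are possible: *an architect* > *every witness* and *every witness* > *an architect*.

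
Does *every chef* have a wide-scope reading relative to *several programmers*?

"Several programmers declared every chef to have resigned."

Yes

This is an ECM construction: *every chef* is the infinitival subject, Case-marked by the matrix verb, and the infinitive is transparent for QR.
QR within a single clause is free, so the lower quantifier may take scope over the higher one.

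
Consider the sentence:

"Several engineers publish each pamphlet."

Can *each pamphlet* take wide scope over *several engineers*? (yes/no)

*each pamphlet* is the matrix object and *several engineers* the matrix subject; the two are clausemates.
QR within a single clause is free, so the lower quantifier may take scope over the higher one.
So *each pamphlet* > *several engineers* is among the available readings.

Yes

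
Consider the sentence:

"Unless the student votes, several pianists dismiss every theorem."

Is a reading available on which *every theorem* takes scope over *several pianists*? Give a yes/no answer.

Yes

*every theorem* is a matrix argument; the adjunct is an island but the target quantifier is outside it.
Nothing blocks QR of the lower DP to a position above the higher one, so inverse scope is available.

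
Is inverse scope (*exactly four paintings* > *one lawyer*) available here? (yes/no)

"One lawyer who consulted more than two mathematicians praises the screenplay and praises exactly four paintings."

No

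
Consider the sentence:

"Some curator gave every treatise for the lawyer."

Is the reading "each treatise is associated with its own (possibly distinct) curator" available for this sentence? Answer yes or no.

Yes

That reading corresponds to *every treatise* > *some curator*.
*some curator* and *every treatise* are co-arguments of the matrix verb, with nothing but a clause-internal boundary between them.
Ordinary QR to a clause-peripheral position gives the wide-scope LF for the lower DP.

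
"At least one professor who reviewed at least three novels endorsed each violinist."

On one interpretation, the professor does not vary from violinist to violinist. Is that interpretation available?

That reading corresponds to *at least one professor* > *each violinist*.
Surface scope (*at least one professor* > *each violinist*) is always derivable; islands only block QR, not in-situ interpretation.

Yes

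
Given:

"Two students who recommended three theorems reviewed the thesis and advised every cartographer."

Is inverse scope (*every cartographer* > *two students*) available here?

No

*every cartographer* occurs within one conjunct of the coordinate structure (*advised every cartographer*).
A quantifier cannot raise out of one conjunct of a coordination across the whole coordinate structure — the CSC applies to QR.
So the wide-scope reading for *every cartographer* is blocked.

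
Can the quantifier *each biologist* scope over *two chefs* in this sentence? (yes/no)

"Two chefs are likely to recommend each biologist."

The matrix predicate is a raising verb, whose infinitival complement is not a scope island — *each biologist* can QR into the matrix clause.
QR within a single clause is free, so the lower quantifier may take scope over the higher one.
So *each biologist* > *two chefs* is among the available readings.

Yes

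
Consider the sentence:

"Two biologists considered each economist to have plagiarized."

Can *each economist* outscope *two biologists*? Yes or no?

*each economist* is an ECM subject; ECM complements are not islands, and the embedded quantifier may take matrix scope.
Ordinary QR to a clause-peripheral position gives the wide-scope LF for the lower DP.
The sentence is scopally ambiguous between *two biologists* > *each economist* and *each economist* > *two biologists*.

Yes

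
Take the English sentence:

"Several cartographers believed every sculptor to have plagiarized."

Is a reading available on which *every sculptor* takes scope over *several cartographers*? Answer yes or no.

Yes

This is an ECM construction: *every sculptor* is the infinitival subject, Case-marked by the matrix verb, and the infinitive is transparent for QR.
Nothing blocks QR of the lower DP to a position above the higher one, so inverse scope is available.
Both orderings are possible: *several cartographers* > *every sculptor* and *every sculptor* > *several cartographers*.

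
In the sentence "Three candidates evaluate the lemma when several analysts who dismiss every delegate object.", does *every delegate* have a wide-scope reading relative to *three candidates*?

No

*every delegate* is embedded in the relative clause *who dismiss every delegate*, which is itself inside the adjunct *when several analysts who dismiss every delegate object*.
Both the relative clause and the enclosing adjunct are scope islands; QR cannot cross either.
So *every delegate* cannot raise to a position above *three candidates*.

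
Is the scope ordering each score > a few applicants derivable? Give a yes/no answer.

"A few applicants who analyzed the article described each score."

*each score* is a matrix argument; only *a few applicants* is modified by the relative clause *who analyzed the article*, so the RC island is irrelevant to the target quantifier.
With no island boundary between them, the object can take inverse scope over the subject via ordinary QR within the clause.
The sentence is scopally ambiguous between *a few applicants* > *each score* and *each score* > *a few applicants*.

Yes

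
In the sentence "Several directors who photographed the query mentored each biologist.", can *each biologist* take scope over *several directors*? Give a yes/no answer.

*each biologist* is a matrix argument; only *several directors* is modified by the relative clause *who photographed the query*, so the RC island is irrelevant to the target quantifier.
Clause-internal QR can adjoin the lower DP above the subject, yielding the inverse reading.
So *each biologist* > *several directors* is among the available readings.

Yes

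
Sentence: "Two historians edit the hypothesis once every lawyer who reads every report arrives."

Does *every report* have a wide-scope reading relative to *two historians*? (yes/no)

No

The target quantifier *every report* is part of the relative clause *who reads every report*, which is itself inside the adjunct *once every lawyer who reads every report arrives*.
Two island boundaries intervene — the relative clause and the adjunct. Either alone would block QR.
So *every report* cannot raise to a position above *two historians*.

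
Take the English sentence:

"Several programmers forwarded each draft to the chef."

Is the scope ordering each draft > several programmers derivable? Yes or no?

Yes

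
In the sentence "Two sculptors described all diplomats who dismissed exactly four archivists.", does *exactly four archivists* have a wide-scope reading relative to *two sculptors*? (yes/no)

No

*exactly four archivists* occurs within the relative clause *who dismissed exactly four archivists* modifying *all diplomats*.
Quantifiers inside a relative clause are trapped there; the RC boundary blocks QR.
The inverse ordering *exactly four archivists* > *two sculptors* is therefore underivable.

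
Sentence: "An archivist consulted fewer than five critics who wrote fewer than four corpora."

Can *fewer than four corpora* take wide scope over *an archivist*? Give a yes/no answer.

*fewer than four corpora* occurs within the relative clause *who wrote fewer than four corpora* modifying *fewer than five critics*.
A relative clause is a scope island — quantifier raising cannot cross its boundary.
The inverse ordering *fewer than four corpora* > *an archivist* is therefore underivable.

No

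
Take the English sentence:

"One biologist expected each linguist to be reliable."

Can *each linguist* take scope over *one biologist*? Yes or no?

Yes

*each linguist* is the subject of an ECM infinitive — the infinitival complement of an ECM verb is not a scope island, so *each linguist* can raise into the matrix clause.
Clause-internal QR can adjoin the lower DP above the subject, yielding the inverse reading.
Both orderings are possible: *one biologist* > *each linguist* and *each linguist* > *one biologist*.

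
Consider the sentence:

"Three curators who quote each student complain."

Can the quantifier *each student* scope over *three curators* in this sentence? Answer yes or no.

The target quantifier *each student* is part of the relative clause *who quote each student*.
Quantifiers inside a relative clause are trapped there; the RC boundary blocks QR.
So *each student* cannot raise to a position above *three curators*.

No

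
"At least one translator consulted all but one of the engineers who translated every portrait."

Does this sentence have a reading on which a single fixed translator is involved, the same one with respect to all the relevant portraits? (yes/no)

Yes

That reading corresponds to *at least one translator* > *every portrait*.
That is the surface-scope ordering, which is always one of the available readings — island constraints only ever restrict inverse scope.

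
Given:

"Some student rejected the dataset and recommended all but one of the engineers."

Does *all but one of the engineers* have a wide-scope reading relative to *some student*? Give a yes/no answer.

Structurally, *all but one of the engineers* is inside one conjunct of the coordinate structure (*recommended all but one of the engineers*).
Coordinate structures are islands for non-across-the-board movement, QR included.
*all but one of the engineers* > *some student* would require crossing that boundary, which is illicit.

No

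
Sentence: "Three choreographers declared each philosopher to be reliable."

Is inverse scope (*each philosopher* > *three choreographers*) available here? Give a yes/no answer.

Yes

*each philosopher* is the subject of an ECM infinitive — the infinitival complement of an ECM verb is not a scope island, so *each philosopher* can raise into the matrix clause.
QR within a single clause is free, so the lower quantifier may take scope over the higher one.
So *each philosopher* > *three choreographers* is among the available readings.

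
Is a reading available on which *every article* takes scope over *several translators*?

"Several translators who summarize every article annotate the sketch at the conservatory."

No

Structurally, *every article* is inside the relative clause *who summarize every article*.
The relative clause forms an island for QR, so the quantifier is confined to the head noun's restrictor.
*every article* > *several translators* would require crossing that boundary, which is illicit.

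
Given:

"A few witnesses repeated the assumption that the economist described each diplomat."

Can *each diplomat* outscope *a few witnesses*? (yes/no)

The target quantifier *each diplomat* is part of the complex NP *the assumption that the economist described each diplomat*.
Noun-complement clauses are scope islands (the Complex NP Constraint): a quantifier inside one cannot scope into the matrix.
So *each diplomat* cannot raise to a position above *a few witnesses*.

No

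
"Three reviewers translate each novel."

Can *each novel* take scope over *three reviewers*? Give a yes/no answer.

Yes

*each novel* and *three reviewers* are in the same minimal clause.
No island intervenes, so both surface and inverse scope are derivable.
Both orderings are possible: *three reviewers* > *each novel* and *each novel* > *three reviewers*.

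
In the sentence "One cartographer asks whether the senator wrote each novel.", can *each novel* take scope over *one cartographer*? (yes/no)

No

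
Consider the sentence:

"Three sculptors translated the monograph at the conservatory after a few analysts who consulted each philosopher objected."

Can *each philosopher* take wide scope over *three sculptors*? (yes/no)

Structurally, *each philosopher* is inside the relative clause *who consulted each philosopher*, which is itself inside the adjunct *after a few analysts who consulted each philosopher objected*.
Both the relative clause and the enclosing adjunct are scope islands; QR cannot cross either.
So *each philosopher* cannot raise to a position above *three sculptors*.

No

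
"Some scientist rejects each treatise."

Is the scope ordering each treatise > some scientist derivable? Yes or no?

Yes

*each treatise* and *some scientist* are in the same minimal clause.
Ordinary QR to a clause-peripheral position gives the wide-scope LF for the lower DP.
The sentence is scopally ambiguous between *some scientist* > *each treatise* and *each treatise* > *some scientist*.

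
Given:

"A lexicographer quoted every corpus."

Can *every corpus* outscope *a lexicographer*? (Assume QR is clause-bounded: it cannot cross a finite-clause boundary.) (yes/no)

Yes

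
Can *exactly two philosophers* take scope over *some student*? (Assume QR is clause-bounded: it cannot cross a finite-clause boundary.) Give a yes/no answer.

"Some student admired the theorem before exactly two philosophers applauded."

*exactly two philosophers* is embedded in the adjunct clause *before exactly two philosophers applauded*.
The adjunct-island constraint bars QR out of an adverbial clause.
There is no licit LF on which *exactly two philosophers* c-commands *some student*.
(Only the surface reading survives: one fixed student with respect to all the relevant philosophers.)

No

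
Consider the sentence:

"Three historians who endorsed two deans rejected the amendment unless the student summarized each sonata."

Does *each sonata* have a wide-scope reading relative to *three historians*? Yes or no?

*each sonata* is embedded in the adjunct clause *unless the student summarized each sonata*.
Adjuncts are opaque for quantifier raising; a quantifier in an adjunct stays inside it.
The inverse ordering *each sonata* > *three historians* is therefore underivable.

No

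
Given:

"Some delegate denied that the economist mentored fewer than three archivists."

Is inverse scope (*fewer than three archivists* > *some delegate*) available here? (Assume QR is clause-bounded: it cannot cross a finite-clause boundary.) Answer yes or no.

No

The target quantifier *fewer than three archivists* is part of the finite complement clause *that the economist mentored fewer than three archivists*.
Under clause-bounded QR, a quantifier in an embedded finite clause cannot raise into the matrix clause.
So *fewer than three archivists* cannot raise to a position above *some delegate*.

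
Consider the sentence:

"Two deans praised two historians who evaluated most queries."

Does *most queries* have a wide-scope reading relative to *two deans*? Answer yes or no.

Structurally, *most queries* is inside the relative clause *who evaluated most queries* modifying *two historians*.
Relative clauses block scope extraction: QR cannot target a position outside the modified NP.
So *most queries* cannot raise to a position above *two deans*.

No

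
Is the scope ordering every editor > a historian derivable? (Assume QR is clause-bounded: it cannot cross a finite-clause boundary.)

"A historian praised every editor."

Yes

*every editor* is the matrix object and *a historian* the matrix subject; the two are clausemates.
Nothing blocks QR of the lower DP to a position above the higher one, so inverse scope is available.
Both orderings are possible: *a historian* > *every editor* and *every editor* > *a historian*.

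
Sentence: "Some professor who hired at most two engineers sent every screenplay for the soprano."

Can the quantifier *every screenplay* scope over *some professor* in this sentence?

Although the sentence contains a relative clause (*who hired at most two engineers*), *every screenplay* is outside it, in the matrix VP.
QR within a single clause is free, so the lower quantifier may take scope over the higher one.

Yes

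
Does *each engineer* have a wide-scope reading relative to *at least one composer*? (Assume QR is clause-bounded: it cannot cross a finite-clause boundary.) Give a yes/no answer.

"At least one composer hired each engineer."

Yes

*at least one composer* and *each engineer* are co-arguments of the matrix verb, with nothing but a clause-internal boundary between them.
Since no island is crossed, the inverse ordering is licensed alongside surface scope.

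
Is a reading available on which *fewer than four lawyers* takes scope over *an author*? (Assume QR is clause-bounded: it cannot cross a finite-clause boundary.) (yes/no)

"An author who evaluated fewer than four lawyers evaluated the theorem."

No

The DP *fewer than four lawyers* is contained in the relative clause *who evaluated fewer than four lawyers*.
The relative clause forms an island for QR, so the quantifier is confined to the head noun's restrictor.
The inverse ordering *fewer than four lawyers* > *an author* is therefore underivable.
(Only the surface reading survives: one fixed author with respect to all the relevant lawyers.)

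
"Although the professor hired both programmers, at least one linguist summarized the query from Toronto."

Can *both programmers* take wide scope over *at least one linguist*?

No

Structurally, *both programmers* is inside the adjunct clause *although the professor hired both programmers*.
The adjunct-island constraint bars QR out of an adverbial clause.
So the wide-scope reading for *both programmers* is blocked.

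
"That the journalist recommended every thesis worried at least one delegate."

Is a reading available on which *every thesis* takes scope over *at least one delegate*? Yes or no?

No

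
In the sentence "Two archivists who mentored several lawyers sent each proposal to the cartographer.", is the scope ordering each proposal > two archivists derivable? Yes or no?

Yes

*each proposal* is a matrix argument; only *two archivists* is modified by the relative clause *who mentored several lawyers*, so the RC island is irrelevant to the target quantifier.
With no island boundary between them, the object can take inverse scope over the subject via ordinary QR within the clause.
So *each proposal* > *two archivists* is among the available readings.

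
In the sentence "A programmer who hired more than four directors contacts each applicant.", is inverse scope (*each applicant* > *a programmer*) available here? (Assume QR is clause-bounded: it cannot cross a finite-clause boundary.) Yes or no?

Yes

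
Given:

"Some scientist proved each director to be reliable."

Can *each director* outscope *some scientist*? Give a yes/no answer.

ECM infinitives lack a CP barrier, so *each director* can QR over the matrix subject *some scientist*.
QR within a single clause is free, so the lower quantifier may take scope over the higher one.

Yes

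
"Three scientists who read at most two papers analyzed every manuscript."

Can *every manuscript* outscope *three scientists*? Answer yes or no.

The RC *who read at most two papers* is an island, but *every manuscript* is not inside it — it is the matrix object, a clausemate of *three scientists*.
No island intervenes, so both surface and inverse scope are derivable.

Yes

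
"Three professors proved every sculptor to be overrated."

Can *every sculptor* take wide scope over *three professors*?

This is an ECM construction: *every sculptor* is the infinitival subject, Case-marked by the matrix verb, and the infinitive is transparent for QR.
Ordinary QR to a clause-peripheral position gives the wide-scope LF for the lower DP.

Yes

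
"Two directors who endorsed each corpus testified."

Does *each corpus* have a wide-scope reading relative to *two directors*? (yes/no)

No

The DP *each corpus* is contained in the relative clause *who endorsed each corpus*.
A relative clause is a scope island — quantifier raising cannot cross its boundary.
So the wide-scope reading for *each corpus* is blocked.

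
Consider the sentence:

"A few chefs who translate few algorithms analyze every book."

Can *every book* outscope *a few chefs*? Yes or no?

Yes

*every book* is a matrix argument; only *a few chefs* is modified by the relative clause *who translate few algorithms*, so the RC island is irrelevant to the target quantifier.
Ordinary QR to a clause-peripheral position gives the wide-scope LF for the lower DP.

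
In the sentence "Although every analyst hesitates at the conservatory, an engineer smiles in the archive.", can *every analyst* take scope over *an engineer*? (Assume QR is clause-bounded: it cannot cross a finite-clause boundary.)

No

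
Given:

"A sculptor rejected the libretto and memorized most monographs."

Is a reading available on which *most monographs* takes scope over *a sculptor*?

*most monographs* sits inside one conjunct of the coordinate structure (*memorized most monographs*).
The Coordinate Structure Constraint blocks movement (including QR) out of a single conjunct.
There is no licit LF on which *most monographs* c-commands *a sculptor*.

No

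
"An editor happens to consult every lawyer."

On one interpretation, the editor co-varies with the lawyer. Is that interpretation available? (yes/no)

That reading corresponds to *every lawyer* > *an editor*.
*every lawyer* is the object of the infinitival complement of a raising predicate; raising infinitives are transparent for QR, so the two DPs are in effect clausemates.
With no island boundary between them, the object can take inverse scope over the subject via ordinary QR within the clause.
So *every lawyer* > *an editor* is among the available readings.

Yes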